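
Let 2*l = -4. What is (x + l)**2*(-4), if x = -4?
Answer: -144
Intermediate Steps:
l = -2 (l = (1/2)*(-4) = -2)
(x + l)**2*(-4) = (-4 - 2)**2*(-4) = (-6)**2*(-4) = 36*(-4) = -144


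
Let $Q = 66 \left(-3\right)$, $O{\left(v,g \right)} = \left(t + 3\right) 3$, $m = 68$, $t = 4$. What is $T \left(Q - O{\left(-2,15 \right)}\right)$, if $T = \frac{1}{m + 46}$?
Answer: $- \frac{73}{38} \approx -1.9211$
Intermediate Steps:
$O{\left(v,g \right)} = 21$ ($O{\left(v,g \right)} = \left(4 + 3\right) 3 = 7 \cdot 3 = 21$)
$Q = -198$
$T = \frac{1}{114}$ ($T = \frac{1}{68 + 46} = \frac{1}{114} \approx 0.0087719$)
$T \left(Q - O{\left(-2,15 \right)}\right) = \frac{-198 - 21}{114} = \frac{1}{114} \left(-219\right) = - \frac{73}{38}$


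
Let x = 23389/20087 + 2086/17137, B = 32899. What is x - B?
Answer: -11324410285406/344230919 ≈ -32898.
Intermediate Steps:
x = 442718775/344230919 (x = 23389*(1/20087) + 2086*(1/17137) = 23389/20087 + 2086/17137 = 442718775/344230919 ≈ 1.2861)
x - B = 442718775/344230919 - 1*32899 = 442718775/344230919 - 32899 = -11324410285406/344230919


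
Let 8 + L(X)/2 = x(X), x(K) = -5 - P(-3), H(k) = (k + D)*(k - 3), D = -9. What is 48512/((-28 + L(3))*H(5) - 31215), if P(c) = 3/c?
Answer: -48512/30799 ≈ -1.5751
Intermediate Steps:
H(k) = (-9 + k)*(-3 + k) (H(k) = (k - 9)*(k - 3) = (-9 + k)*(-3 + k))
x(K) = -4 (x(K) = -5 - 3/(-3) = -5 - 3*(-1)/3 = -5 - 1*(-1) = -5 + 1 = -4)
L(X) = -24 (L(X) = -16 + 2*(-4) = -16 - 8 = -24)
48512/((-28 + L(3))*H(5) - 31215) = 48512/((-28 - 24)*(27 + 5² - 12*5) - 31215) = 48512/(-52*(27 + 25 - 60) - 31215) = 48512/(-52*(-8) - 31215) = 48512/(416 - 31215) = 48512/(-30799) = 48512*(-1/30799) = -48512/30799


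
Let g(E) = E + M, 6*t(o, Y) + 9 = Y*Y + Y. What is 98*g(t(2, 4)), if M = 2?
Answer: 1127/3 ≈ 375.67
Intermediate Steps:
t(o, Y) = -3/2 + Y/6 + Y²/6 (t(o, Y) = -3/2 + (Y*Y + Y)/6 = -3/2 + (Y² + Y)/6 = -3/2 + (Y + Y²)/6 = -3/2 + (Y/6 + Y²/6) = -3/2 + Y/6 + Y²/6)
g(E) = 2 + E (g(E) = E + 2 = 2 + E)
98*g(t(2, 4)) = 98*(2 + (-3/2 + (⅙)*4 + (⅙)*4²)) = 98*(2 + (-3/2 + ⅔ + (⅙)*16)) = 98*(2 + (-3/2 + ⅔ + 8/3)) = 98*(2 + 11/6) = 98*(23/6) = 1127/3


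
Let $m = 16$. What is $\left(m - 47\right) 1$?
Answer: $-31$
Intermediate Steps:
$\left(m - 47\right) 1 = \left(16 - 47\right) 1 = \left(-31\right) 1 = -31$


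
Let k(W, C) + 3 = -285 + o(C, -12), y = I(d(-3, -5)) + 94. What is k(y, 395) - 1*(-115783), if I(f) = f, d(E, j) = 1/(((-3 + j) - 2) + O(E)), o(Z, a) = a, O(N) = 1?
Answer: 115483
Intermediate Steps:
d(E, j) = 1/(-4 + j) (d(E, j) = 1/(((-3 + j) - 2) + 1) = 1/((-5 + j) + 1) = 1/(-4 + j))
y = 845/9 (y = 1/(-4 - 5) + 94 = 1/(-9) + 94 = -⅑ + 94 = 845/9 ≈ 93.889)
k(W, C) = -300 (k(W, C) = -3 + (-285 - 12) = -3 - 297 = -300)
k(y, 395) - 1*(-115783) = -300 - 1*(-115783) = -300 + 115783 = 115483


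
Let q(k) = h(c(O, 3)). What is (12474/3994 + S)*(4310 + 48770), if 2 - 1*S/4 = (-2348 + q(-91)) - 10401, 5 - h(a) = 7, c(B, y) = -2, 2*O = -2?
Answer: 5407641829080/1997 ≈ 2.7079e+9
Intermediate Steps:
O = -1 (O = (1/2)*(-2) = -1)
h(a) = -2 (h(a) = 5 - 1*7 = 5 - 7 = -2)
q(k) = -2
S = 51012 (S = 8 - 4*((-2348 - 2) - 10401) = 8 - 4*(-2350 - 10401) = 8 - 4*(-12751) = 8 + 51004 = 51012)
(12474/3994 + S)*(4310 + 48770) = (12474/3994 + 51012)*(4310 + 48770) = (12474*(1/3994) + 51012)*53080 = (6237/1997 + 51012)*53080 = (101877201/1997)*53080 = 5407641829080/1997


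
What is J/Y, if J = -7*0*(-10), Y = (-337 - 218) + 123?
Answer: 0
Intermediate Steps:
Y = -432 (Y = -555 + 123 = -432)
J = 0 (J = 0*(-10) = 0)
J/Y = 0/(-432) = 0*(-1/432) = 0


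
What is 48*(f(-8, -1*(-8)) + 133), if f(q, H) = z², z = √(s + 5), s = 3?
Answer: 6768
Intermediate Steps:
z = 2*√2 (z = √(3 + 5) = √8 = 2*√2 ≈ 2.8284)
f(q, H) = 8 (f(q, H) = (2*√2)² = 8)
48*(f(-8, -1*(-8)) + 133) = 48*(8 + 133) = 48*141 = 6768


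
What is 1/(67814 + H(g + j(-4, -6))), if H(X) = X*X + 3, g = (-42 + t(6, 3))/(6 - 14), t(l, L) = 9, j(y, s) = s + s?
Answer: 64/4344257 ≈ 1.4732e-5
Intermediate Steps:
j(y, s) = 2*s
g = 33/8 (g = (-42 + 9)/(6 - 14) = -33/(-8) = -33*(-⅛) = 33/8 ≈ 4.1250)
H(X) = 3 + X² (H(X) = X² + 3 = 3 + X²)
1/(67814 + H(g + j(-4, -6))) = 1/(67814 + (3 + (33/8 + 2*(-6))²)) = 1/(67814 + (3 + (33/8 - 12)²)) = 1/(67814 + (3 + (-63/8)²)) = 1/(67814 + (3 + 3969/64)) = 1/(67814 + 4161/64) = 1/(4344257/64) = 64/4344257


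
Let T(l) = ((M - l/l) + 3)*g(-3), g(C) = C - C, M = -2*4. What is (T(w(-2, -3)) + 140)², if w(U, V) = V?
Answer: 19600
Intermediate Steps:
M = -8
g(C) = 0
T(l) = 0 (T(l) = ((-8 - l/l) + 3)*0 = ((-8 - 1*1) + 3)*0 = ((-8 - 1) + 3)*0 = (-9 + 3)*0 = -6*0 = 0)
(T(w(-2, -3)) + 140)² = (0 + 140)² = 140² = 19600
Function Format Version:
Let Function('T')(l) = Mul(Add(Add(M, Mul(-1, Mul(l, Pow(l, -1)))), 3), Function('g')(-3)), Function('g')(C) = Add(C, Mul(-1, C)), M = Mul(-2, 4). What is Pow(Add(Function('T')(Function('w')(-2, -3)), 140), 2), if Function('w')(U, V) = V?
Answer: 19600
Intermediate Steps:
M = -8
Function('g')(C) = 0
Function('T')(l) = 0 (Function('T')(l) = Mul(Add(Add(-8, Mul(-1, Mul(l, Pow(l, -1)))), 3), 0) = Mul(Add(Add(-8, Mul(-1, 1)), 3), 0) = Mul(Add(Add(-8, -1), 3), 0) = Mul(Add(-9, 3), 0) = Mul(-6, 0) = 0)
Pow(Add(Function('T')(Function('w')(-2, -3)), 140), 2) = Pow(Add(0, 140), 2) = Pow(140, 2) = 19600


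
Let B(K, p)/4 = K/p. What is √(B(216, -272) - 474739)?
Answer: I*√137200489/17 ≈ 689.02*I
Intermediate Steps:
B(K, p) = 4*K/p (B(K, p) = 4*(K/p) = 4*K/p)
√(B(216, -272) - 474739) = √(4*216/(-272) - 474739) = √(4*216*(-1/272) - 474739) = √(-54/17 - 474739) = √(-8070617/17) = I*√137200489/17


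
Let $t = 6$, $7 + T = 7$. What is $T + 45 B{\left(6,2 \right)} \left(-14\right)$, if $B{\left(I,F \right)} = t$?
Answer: $-3780$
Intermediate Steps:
$T = 0$ ($T = -7 + 7 = 0$)
$B{\left(I,F \right)} = 6$
$T + 45 B{\left(6,2 \right)} \left(-14\right) = 0 + 45 \cdot 6 \left(-14\right) = 0 + 45 \left(-84\right) = 0 - 3780 = -3780$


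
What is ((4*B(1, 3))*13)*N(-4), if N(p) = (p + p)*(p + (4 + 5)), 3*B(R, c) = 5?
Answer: -10400/3 ≈ -3466.7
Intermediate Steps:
B(R, c) = 5/3 (B(R, c) = (⅓)*5 = 5/3)
N(p) = 2*p*(9 + p) (N(p) = (2*p)*(p + 9) = (2*p)*(9 + p) = 2*p*(9 + p))
((4*B(1, 3))*13)*N(-4) = ((4*(5/3))*13)*(2*(-4)*(9 - 4)) = ((20/3)*13)*(2*(-4)*5) = (260/3)*(-40) = -10400/3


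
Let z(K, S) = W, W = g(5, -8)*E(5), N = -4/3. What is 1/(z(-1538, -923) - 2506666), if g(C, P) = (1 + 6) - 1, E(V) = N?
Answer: -1/2506674 ≈ -3.9893e-7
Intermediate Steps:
N = -4/3 (N = -4*⅓ = -4/3 ≈ -1.3333)
E(V) = -4/3
g(C, P) = 6 (g(C, P) = 7 - 1 = 6)
W = -8 (W = 6*(-4/3) = -8)
z(K, S) = -8
1/(z(-1538, -923) - 2506666) = 1/(-8 - 2506666) = 1/(-2506674) = -1/2506674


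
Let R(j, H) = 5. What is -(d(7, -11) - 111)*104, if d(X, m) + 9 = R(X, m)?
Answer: 11960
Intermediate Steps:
d(X, m) = -4 (d(X, m) = -9 + 5 = -4)
-(d(7, -11) - 111)*104 = -(-4 - 111)*104 = -(-115)*104 = -1*(-11960) = 11960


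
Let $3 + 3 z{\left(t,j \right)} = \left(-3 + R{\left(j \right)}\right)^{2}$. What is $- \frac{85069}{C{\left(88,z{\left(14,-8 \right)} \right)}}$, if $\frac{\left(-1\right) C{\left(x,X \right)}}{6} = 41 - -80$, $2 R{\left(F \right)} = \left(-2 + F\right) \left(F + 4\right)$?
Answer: $\frac{85069}{726} \approx 117.17$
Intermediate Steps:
$R{\left(F \right)} = \frac{\left(-2 + F\right) \left(4 + F\right)}{2}$ ($R{\left(F \right)} = \frac{\left(-2 + F\right) \left(F + 4\right)}{2} = \frac{\left(-2 + F\right) \left(4 + F\right)}{2}$)
$z{\left(t,j \right)} = -1 + \frac{\left(-7 + j + \frac{j^{2}}{2}\right)^{2}}{3}$ ($z{\left(t,j \right)} = -1 + \frac{\left(-3 + \left(-4 + j + \frac{j^{2}}{2}\right)\right)^{2}}{3} = -1 + \frac{\left(-7 + j + \frac{j^{2}}{2}\right)^{2}}{3}$)
$C{\left(x,X \right)} = -726$ ($C{\left(x,X \right)} = - 6 \left(41 - -80\right) = - 6 \left(41 + 80\right) = \left(-6\right) 121 = -726$)
$- \frac{85069}{C{\left(88,z{\left(14,-8 \right)} \right)}} = - \frac{85069}{-726} = \left(-85069\right) \left(- \frac{1}{726}\right) = \frac{85069}{726}$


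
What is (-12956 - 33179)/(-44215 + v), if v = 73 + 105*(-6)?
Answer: 46135/44772 ≈ 1.0304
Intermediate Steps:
v = -557 (v = 73 - 630 = -557)
(-12956 - 33179)/(-44215 + v) = (-12956 - 33179)/(-44215 - 557) = -46135/(-44772) = -46135*(-1/44772) = 46135/44772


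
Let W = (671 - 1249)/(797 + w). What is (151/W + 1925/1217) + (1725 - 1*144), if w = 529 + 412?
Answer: 396921055/351713 ≈ 1128.5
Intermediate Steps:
w = 941
W = -289/869 (W = (671 - 1249)/(797 + 941) = -578/1738 = -578*1/1738 = -289/869 ≈ -0.33257)
(151/W + 1925/1217) + (1725 - 1*144) = (151/(-289/869) + 1925/1217) + (1725 - 1*144) = (151*(-869/289) + 1925*(1/1217)) + (1725 - 144) = (-131219/289 + 1925/1217) + 1581 = -159137198/351713 + 1581 = 396921055/351713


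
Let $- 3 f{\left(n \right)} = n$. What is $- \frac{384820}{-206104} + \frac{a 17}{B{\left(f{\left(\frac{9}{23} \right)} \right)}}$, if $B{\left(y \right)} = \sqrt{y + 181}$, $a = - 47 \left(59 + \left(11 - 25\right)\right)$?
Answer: $\frac{96205}{51526} - \frac{7191 \sqrt{1495}}{104} \approx -2671.6$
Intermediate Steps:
$f{\left(n \right)} = - \frac{n}{3}$
$a = -2115$ ($a = - 47 \left(59 - 14\right) = \left(-47\right) 45 = -2115$)
$B{\left(y \right)} = \sqrt{181 + y}$
$- \frac{384820}{-206104} + \frac{a 17}{B{\left(f{\left(\frac{9}{23} \right)} \right)}} = - \frac{384820}{-206104} + \frac{\left(-2115\right) 17}{\sqrt{181 - \frac{9 \cdot \frac{1}{23}}{3}}} = \left(-384820\right) \left(- \frac{1}{206104}\right) - \frac{35955}{\sqrt{181 - \frac{9 \cdot \frac{1}{23}}{3}}} = \frac{96205}{51526} - \frac{35955}{\sqrt{181 - \frac{3}{23}}} = \frac{96205}{51526} - \frac{35955}{\sqrt{\frac{4160}{23}}} = \frac{96205}{51526} - \frac{35955}{\frac{8}{23} \sqrt{1495}} = \frac{96205}{51526} - 35955 \frac{\sqrt{1495}}{520} = \frac{96205}{51526} - \frac{7191 \sqrt{1495}}{104}$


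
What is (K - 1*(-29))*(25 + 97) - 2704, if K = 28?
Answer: 4250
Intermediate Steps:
(K - 1*(-29))*(25 + 97) - 2704 = (28 - 1*(-29))*(25 + 97) - 2704 = (28 + 29)*122 - 2704 = 57*122 - 2704 = 6954 - 2704 = 4250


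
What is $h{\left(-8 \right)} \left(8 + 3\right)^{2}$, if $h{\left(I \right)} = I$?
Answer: $-968$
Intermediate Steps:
$h{\left(-8 \right)} \left(8 + 3\right)^{2} = - 8 \left(8 + 3\right)^{2} = - 8 \cdot 11^{2} = \left(-8\right) 121 = -968$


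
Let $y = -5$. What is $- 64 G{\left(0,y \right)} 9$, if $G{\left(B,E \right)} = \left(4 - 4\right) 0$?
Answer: $0$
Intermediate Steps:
$G{\left(B,E \right)} = 0$ ($G{\left(B,E \right)} = 0 \cdot 0 = 0$)
$- 64 G{\left(0,y \right)} 9 = \left(-64\right) 0 \cdot 9 = 0 \cdot 9 = 0$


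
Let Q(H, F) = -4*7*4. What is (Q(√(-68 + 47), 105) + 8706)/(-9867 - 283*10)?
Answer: -8594/12697 ≈ -0.67685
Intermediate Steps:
Q(H, F) = -112 (Q(H, F) = -28*4 = -112)
(Q(√(-68 + 47), 105) + 8706)/(-9867 - 283*10) = (-112 + 8706)/(-9867 - 283*10) = 8594/(-9867 - 2830) = 8594/(-12697) = 8594*(-1/12697) = -8594/12697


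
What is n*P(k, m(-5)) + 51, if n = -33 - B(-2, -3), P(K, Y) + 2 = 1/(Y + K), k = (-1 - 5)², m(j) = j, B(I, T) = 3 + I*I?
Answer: 4021/31 ≈ 129.71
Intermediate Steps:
B(I, T) = 3 + I²
k = 36 (k = (-6)² = 36)
P(K, Y) = -2 + 1/(K + Y) (P(K, Y) = -2 + 1/(Y + K) = -2 + 1/(K + Y))
n = -40 (n = -33 - (3 + (-2)²) = -33 - (3 + 4) = -33 - 1*7 = -33 - 7 = -40)
n*P(k, m(-5)) + 51 = -40*(1 - 2*36 - 2*(-5))/(36 - 5) + 51 = -40*(1 - 72 + 10)/31 + 51 = -40*(-61)/31 + 51 = -40*(-61/31) + 51 = 2440/31 + 51 = 4021/31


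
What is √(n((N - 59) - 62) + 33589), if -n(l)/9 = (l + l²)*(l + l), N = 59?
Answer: √4254301 ≈ 2062.6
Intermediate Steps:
n(l) = -18*l*(l + l²) (n(l) = -9*(l + l²)*(l + l) = -9*(l + l²)*2*l = -18*l*(l + l²))
√(n((N - 59) - 62) + 33589) = √(18*((59 - 59) - 62)²*(-1 - ((59 - 59) - 62)) + 33589) = √(18*(0 - 62)²*(-1 - (0 - 62)) + 33589) = √(18*(-62)²*(-1 - 1*(-62)) + 33589) = √(18*3844*(-1 + 62) + 33589) = √(18*3844*61 + 33589) = √(4220712 + 33589) = √4254301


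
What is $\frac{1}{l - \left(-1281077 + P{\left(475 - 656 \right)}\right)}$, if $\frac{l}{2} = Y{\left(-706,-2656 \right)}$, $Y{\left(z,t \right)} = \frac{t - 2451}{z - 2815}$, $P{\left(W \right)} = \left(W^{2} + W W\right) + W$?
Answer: $\frac{3521}{4280616670} \approx 8.2255 \cdot 10^{-7}$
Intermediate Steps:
$P{\left(W \right)} = W + 2 W^{2}$ ($P{\left(W \right)} = \left(W^{2} + W^{2}\right) + W = 2 W^{2} + W = W + 2 W^{2}$)
$Y{\left(z,t \right)} = \frac{-2451 + t}{-2815 + z}$
$l = \frac{10214}{3521}$ ($l = 2 \frac{-2451 - 2656}{-2815 - 706} = 2 \frac{1}{-3521} \left(-5107\right) = 2 \left(\left(- \frac{1}{3521}\right) \left(-5107\right)\right) = 2 \cdot \frac{5107}{3521} = \frac{10214}{3521} \approx 2.9009$)
$\frac{1}{l - \left(-1281077 + P{\left(475 - 656 \right)}\right)} = \frac{1}{\frac{10214}{3521} + \left(1281077 - \left(475 - 656\right) \left(1 + 2 \left(475 - 656\right)\right)\right)} = \frac{1}{\frac{10214}{3521} + \left(1281077 - - 181 \left(1 + 2 \left(-181\right)\right)\right)} = \frac{1}{\frac{10214}{3521} + \left(1281077 - - 181 \left(1 - 362\right)\right)} = \frac{1}{\frac{10214}{3521} + \left(1281077 - \left(-181\right) \left(-361\right)\right)} = \frac{1}{\frac{10214}{3521} + \left(1281077 - 65341\right)} = \frac{1}{\frac{10214}{3521} + 1215736} = \frac{1}{\frac{4280616670}{3521}} = \frac{3521}{4280616670}$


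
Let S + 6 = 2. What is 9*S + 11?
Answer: -25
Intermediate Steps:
S = -4 (S = -6 + 2 = -4)
9*S + 11 = 9*(-4) + 11 = -36 + 11 = -25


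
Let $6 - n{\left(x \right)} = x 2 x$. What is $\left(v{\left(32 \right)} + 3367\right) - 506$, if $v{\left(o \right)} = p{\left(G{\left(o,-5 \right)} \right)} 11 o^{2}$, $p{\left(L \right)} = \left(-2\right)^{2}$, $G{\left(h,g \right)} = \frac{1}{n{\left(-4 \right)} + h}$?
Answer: $47917$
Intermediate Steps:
$n{\left(x \right)} = 6 - 2 x^{2}$ ($n{\left(x \right)} = 6 - x 2 x = 6 - 2 x x = 6 - 2 x^{2}$)
$G{\left(h,g \right)} = \frac{1}{-26 + h}$ ($G{\left(h,g \right)} = \frac{1}{\left(6 - 2 \left(-4\right)^{2}\right) + h} = \frac{1}{\left(6 - 32\right) + h} = \frac{1}{-26 + h}$)
$p{\left(L \right)} = 4$
$v{\left(o \right)} = 44 o^{2}$ ($v{\left(o \right)} = 4 \cdot 11 o^{2} = 44 o^{2}$)
$\left(v{\left(32 \right)} + 3367\right) - 506 = \left(44 \cdot 32^{2} + 3367\right) - 506 = \left(44 \cdot 1024 + 3367\right) - 506 = \left(45056 + 3367\right) - 506 = 48423 - 506 = 47917$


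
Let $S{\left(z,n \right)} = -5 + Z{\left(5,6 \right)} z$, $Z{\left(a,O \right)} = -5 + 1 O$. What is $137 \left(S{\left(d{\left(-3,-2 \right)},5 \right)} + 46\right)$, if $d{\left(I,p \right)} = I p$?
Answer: $6439$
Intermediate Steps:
$Z{\left(a,O \right)} = -5 + O$
$S{\left(z,n \right)} = -5 + z$ ($S{\left(z,n \right)} = -5 + \left(-5 + 6\right) z = -5 + 1 z = -5 + z$)
$137 \left(S{\left(d{\left(-3,-2 \right)},5 \right)} + 46\right) = 137 \left(\left(-5 - -6\right) + 46\right) = 137 \left(\left(-5 + 6\right) + 46\right) = 137 \left(1 + 46\right) = 137 \cdot 47 = 6439$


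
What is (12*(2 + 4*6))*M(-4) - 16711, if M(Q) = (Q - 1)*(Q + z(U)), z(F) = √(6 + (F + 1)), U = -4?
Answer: -10471 - 1560*√3 ≈ -13173.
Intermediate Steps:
z(F) = √(7 + F) (z(F) = √(6 + (1 + F)) = √(7 + F))
M(Q) = (-1 + Q)*(Q + √3) (M(Q) = (Q - 1)*(Q + √(7 - 4)) = (-1 + Q)*(Q + √3))
(12*(2 + 4*6))*M(-4) - 16711 = (12*(2 + 4*6))*((-4)² - 1*(-4) - √3 - 4*√3) - 16711 = (12*(2 + 24))*(16 + 4 - √3 - 4*√3) - 16711 = (12*26)*(20 - 5*√3) - 16711 = 312*(20 - 5*√3) - 16711 = (6240 - 1560*√3) - 16711 = -10471 - 1560*√3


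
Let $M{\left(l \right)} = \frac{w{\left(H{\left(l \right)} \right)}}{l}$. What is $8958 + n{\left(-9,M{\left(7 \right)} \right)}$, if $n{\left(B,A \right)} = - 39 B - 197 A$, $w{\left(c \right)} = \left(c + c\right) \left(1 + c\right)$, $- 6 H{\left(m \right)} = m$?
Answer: $\frac{167365}{18} \approx 9298.1$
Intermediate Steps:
$H{\left(m \right)} = - \frac{m}{6}$
$w{\left(c \right)} = 2 c \left(1 + c\right)$
$M{\left(l \right)} = - \frac{1}{3} + \frac{l}{18}$ ($M{\left(l \right)} = \frac{2 \left(- \frac{l}{6}\right) \left(1 - \frac{l}{6}\right)}{l} = \frac{\left(- \frac{1}{3}\right) l \left(1 - \frac{l}{6}\right)}{l} = - \frac{1}{3} + \frac{l}{18}$)
$n{\left(B,A \right)} = - 197 A - 39 B$
$8958 + n{\left(-9,M{\left(7 \right)} \right)} = 8958 - \left(-351 + 197 \left(- \frac{1}{3} + \frac{1}{18} \cdot 7\right)\right) = 8958 + \left(- 197 \left(- \frac{1}{3} + \frac{7}{18}\right) + 351\right) = 8958 + \left(\left(-197\right) \frac{1}{18} + 351\right) = 8958 + \left(- \frac{197}{18} + 351\right) = 8958 + \frac{6121}{18} = \frac{167365}{18}$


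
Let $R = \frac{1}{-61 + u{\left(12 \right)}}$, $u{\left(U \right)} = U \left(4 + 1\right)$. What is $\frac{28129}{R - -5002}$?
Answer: $\frac{28129}{5001} \approx 5.6247$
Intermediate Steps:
$u{\left(U \right)} = 5 U$ ($u{\left(U \right)} = U 5 = 5 U$)
$R = -1$ ($R = \frac{1}{-61 + 5 \cdot 12} = \frac{1}{-61 + 60} = \frac{1}{-1} = -1$)
$\frac{28129}{R - -5002} = \frac{28129}{-1 - -5002} = \frac{28129}{-1 + 5002} = \frac{28129}{5001}$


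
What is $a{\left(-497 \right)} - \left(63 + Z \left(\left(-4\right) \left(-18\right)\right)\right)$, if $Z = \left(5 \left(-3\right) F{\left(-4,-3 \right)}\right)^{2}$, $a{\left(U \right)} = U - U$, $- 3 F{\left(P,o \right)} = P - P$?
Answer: $-63$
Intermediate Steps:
$F{\left(P,o \right)} = 0$ ($F{\left(P,o \right)} = - \frac{P - P}{3} = \left(- \frac{1}{3}\right) 0 = 0$)
$a{\left(U \right)} = 0$
$Z = 0$ ($Z = \left(5 \left(-3\right) 0\right)^{2} = \left(\left(-15\right) 0\right)^{2} = 0^{2} = 0$)
$a{\left(-497 \right)} - \left(63 + Z \left(\left(-4\right) \left(-18\right)\right)\right) = 0 - \left(63 + 0 \left(\left(-4\right) \left(-18\right)\right)\right) = 0 - \left(63 + 0 \cdot 72\right) = 0 - \left(63 + 0\right) = 0 - 63 = -63$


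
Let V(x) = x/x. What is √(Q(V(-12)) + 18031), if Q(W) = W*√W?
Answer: 28*√23 ≈ 134.28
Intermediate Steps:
V(x) = 1
Q(W) = W^(3/2)
√(Q(V(-12)) + 18031) = √(1^(3/2) + 18031) = √(1 + 18031) = √18032 = 28*√23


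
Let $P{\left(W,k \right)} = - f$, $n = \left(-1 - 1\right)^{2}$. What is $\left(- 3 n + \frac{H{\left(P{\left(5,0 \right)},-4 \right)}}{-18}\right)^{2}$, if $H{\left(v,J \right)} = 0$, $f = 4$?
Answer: $144$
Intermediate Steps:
$n = 4$ ($n = \left(-2\right)^{2} = 4$)
$P{\left(W,k \right)} = -4$ ($P{\left(W,k \right)} = \left(-1\right) 4 = -4$)
$\left(- 3 n + \frac{H{\left(P{\left(5,0 \right)},-4 \right)}}{-18}\right)^{2} = \left(\left(-3\right) 4 + \frac{0}{-18}\right)^{2} = \left(-12 + 0 \left(- \frac{1}{18}\right)\right)^{2} = \left(-12 + 0\right)^{2} = \left(-12\right)^{2} = 144$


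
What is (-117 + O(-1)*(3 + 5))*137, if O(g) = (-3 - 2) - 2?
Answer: -23701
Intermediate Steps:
O(g) = -7 (O(g) = -5 - 2 = -7)
(-117 + O(-1)*(3 + 5))*137 = (-117 - 7*(3 + 5))*137 = (-117 - 7*8)*137 = (-117 - 56)*137 = -173*137 = -23701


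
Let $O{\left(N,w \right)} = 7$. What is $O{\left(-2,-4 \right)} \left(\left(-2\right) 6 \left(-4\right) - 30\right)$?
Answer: $126$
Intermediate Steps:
$O{\left(-2,-4 \right)} \left(\left(-2\right) 6 \left(-4\right) - 30\right) = 7 \left(\left(-2\right) 6 \left(-4\right) - 30\right) = 7 \left(\left(-12\right) \left(-4\right) - 30\right) = 7 \left(48 - 30\right) = 7 \cdot 18 = 126$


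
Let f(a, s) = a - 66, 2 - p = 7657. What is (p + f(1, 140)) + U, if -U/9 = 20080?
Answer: -188440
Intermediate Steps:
U = -180720 (U = -9*20080 = -180720)
p = -7655 (p = 2 - 1*7657 = 2 - 7657 = -7655)
f(a, s) = -66 + a
(p + f(1, 140)) + U = (-7655 + (-66 + 1)) - 180720 = (-7655 - 65) - 180720 = -7720 - 180720 = -188440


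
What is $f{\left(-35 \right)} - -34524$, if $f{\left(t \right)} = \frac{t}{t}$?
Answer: $34525$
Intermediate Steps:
$f{\left(t \right)} = 1$
$f{\left(-35 \right)} - -34524 = 1 - -34524 = 1 + 34524 = 34525$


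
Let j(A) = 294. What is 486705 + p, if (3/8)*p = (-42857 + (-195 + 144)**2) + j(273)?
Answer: 1140419/3 ≈ 3.8014e+5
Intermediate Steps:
p = -319696/3 (p = 8*((-42857 + (-195 + 144)**2) + 294)/3 = 8*((-42857 + (-51)**2) + 294)/3 = 8*((-42857 + 2601) + 294)/3 = 8*(-40256 + 294)/3 = (8/3)*(-39962) = -319696/3 ≈ -1.0657e+5)
486705 + p = 486705 - 319696/3 = 1140419/3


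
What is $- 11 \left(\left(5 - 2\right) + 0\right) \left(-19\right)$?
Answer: $627$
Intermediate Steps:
$- 11 \left(\left(5 - 2\right) + 0\right) \left(-19\right) = - 11 \left(3 + 0\right) \left(-19\right) = \left(-11\right) 3 \left(-19\right) = \left(-33\right) \left(-19\right) = 627$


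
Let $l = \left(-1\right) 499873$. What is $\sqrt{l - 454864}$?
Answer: $i \sqrt{954737} \approx 977.11 i$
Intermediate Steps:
$l = -499873$
$\sqrt{l - 454864} = \sqrt{-499873 - 454864} = \sqrt{-954737} = i \sqrt{954737}$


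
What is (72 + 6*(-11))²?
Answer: 36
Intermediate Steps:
(72 + 6*(-11))² = (72 - 66)² = 6² = 36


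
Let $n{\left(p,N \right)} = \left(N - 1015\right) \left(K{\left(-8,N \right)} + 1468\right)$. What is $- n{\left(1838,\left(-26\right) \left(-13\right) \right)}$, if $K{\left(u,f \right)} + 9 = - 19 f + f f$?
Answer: $73983237$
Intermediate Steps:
$K{\left(u,f \right)} = -9 + f^{2} - 19 f$ ($K{\left(u,f \right)} = -9 - \left(19 f - f f\right) = -9 + \left(- 19 f + f^{2}\right) = -9 + \left(f^{2} - 19 f\right) = -9 + f^{2} - 19 f$)
$n{\left(p,N \right)} = \left(-1015 + N\right) \left(1459 + N^{2} - 19 N\right)$ ($n{\left(p,N \right)} = \left(N - 1015\right) \left(\left(-9 + N^{2} - 19 N\right) + 1468\right) = \left(-1015 + N\right) \left(1459 + N^{2} - 19 N\right)$)
$- n{\left(1838,\left(-26\right) \left(-13\right) \right)} = - (-1480885 + \left(\left(-26\right) \left(-13\right)\right)^{3} - 1034 \left(\left(-26\right) \left(-13\right)\right)^{2} + 20744 \left(\left(-26\right) \left(-13\right)\right)) = - (-1480885 + 338^{3} - 1034 \cdot 338^{2} + 20744 \cdot 338) = - (-1480885 + 38614472 - 118128296 + 7011472) = \left(-1\right) \left(-73983237\right) = 73983237$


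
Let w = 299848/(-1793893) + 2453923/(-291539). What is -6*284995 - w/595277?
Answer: -532354327683687930734319/311323782106222579 ≈ -1.7100e+6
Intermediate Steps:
w = -4489492678311/522989771327 (w = 299848*(-1/1793893) + 2453923*(-1/291539) = -299848/1793893 - 2453923/291539 = -4489492678311/522989771327 ≈ -8.5843)
-6*284995 - w/595277 = -6*284995 - (-4489492678311)/(522989771327*595277) = -1709970 - (-4489492678311)/(522989771327*595277) = -1709970 - 1*(-4489492678311/311323782106222579) = -1709970 + 4489492678311/311323782106222579 = -532354327683687930734319/311323782106222579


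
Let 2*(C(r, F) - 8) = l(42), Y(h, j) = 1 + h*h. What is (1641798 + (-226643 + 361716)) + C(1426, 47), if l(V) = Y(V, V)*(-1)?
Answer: 3551993/2 ≈ 1.7760e+6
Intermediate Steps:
Y(h, j) = 1 + h²
l(V) = -1 - V² (l(V) = (1 + V²)*(-1) = -1 - V²)
C(r, F) = -1749/2 (C(r, F) = 8 + (-1 - 1*42²)/2 = 8 + (-1 - 1*1764)/2 = 8 + (-1 - 1764)/2 = 8 + (½)*(-1765) = 8 - 1765/2 = -1749/2)
(1641798 + (-226643 + 361716)) + C(1426, 47) = (1641798 + (-226643 + 361716)) - 1749/2 = (1641798 + 135073) - 1749/2 = 1776871 - 1749/2 = 3551993/2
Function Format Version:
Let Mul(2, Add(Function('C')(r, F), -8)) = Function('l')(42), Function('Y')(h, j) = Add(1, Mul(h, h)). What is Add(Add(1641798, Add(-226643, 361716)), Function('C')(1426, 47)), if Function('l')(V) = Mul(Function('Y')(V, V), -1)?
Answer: Rational(3551993, 2) ≈ 1.7760e+6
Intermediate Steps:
Function('Y')(h, j) = Add(1, Pow(h, 2))
Function('l')(V) = Add(-1, Mul(-1, Pow(V, 2))) (Function('l')(V) = Mul(Add(1, Pow(V, 2)), -1) = Add(-1, Mul(-1, Pow(V, 2))))
Function('C')(r, F) = Rational(-1749, 2) (Function('C')(r, F) = Add(8, Mul(Rational(1, 2), Add(-1, Mul(-1, Pow(42, 2))))) = Add(8, Mul(Rational(1, 2), Add(-1, Mul(-1, 1764)))) = Add(8, Mul(Rational(1, 2), Add(-1, -1764))) = Add(8, Mul(Rational(1, 2), -1765)) = Add(8, Rational(-1765, 2)) = Rational(-1749, 2))
Add(Add(1641798, Add(-226643, 361716)), Function('C')(1426, 47)) = Add(Add(1641798, Add(-226643, 361716)), Rational(-1749, 2)) = Add(Add(1641798, 135073), Rational(-1749, 2)) = Add(1776871, Rational(-1749, 2)) = Rational(3551993, 2)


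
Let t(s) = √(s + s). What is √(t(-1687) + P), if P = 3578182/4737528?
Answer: √(13080044301 + 17318033604*I*√3374)/131598 ≈ 5.4243 + 5.3542*I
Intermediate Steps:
t(s) = √2*√s (t(s) = √(2*s) = √2*√s)
P = 1789091/2368764 (P = 3578182*(1/4737528) = 1789091/2368764 ≈ 0.75528)
√(t(-1687) + P) = √(√2*√(-1687) + 1789091/2368764) = √(√2*(I*√1687) + 1789091/2368764) = √(I*√3374 + 1789091/2368764) = √(1789091/2368764 + I*√3374)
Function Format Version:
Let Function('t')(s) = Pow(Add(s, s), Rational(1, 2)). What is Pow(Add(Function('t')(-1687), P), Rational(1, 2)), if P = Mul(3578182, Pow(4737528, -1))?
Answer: Mul(Rational(1, 131598), Pow(Add(13080044301, Mul(17318033604, I, Pow(3374, Rational(1, 2)))), Rational(1, 2))) ≈ Add(5.4243, Mul(5.3542, I))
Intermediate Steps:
Function('t')(s) = Mul(Pow(2, Rational(1, 2)), Pow(s, Rational(1, 2))) (Function('t')(s) = Pow(Mul(2, s), Rational(1, 2)) = Mul(Pow(2, Rational(1, 2)), Pow(s, Rational(1, 2))))
P = Rational(1789091, 2368764) (P = Mul(3578182, Rational(1, 4737528)) = Rational(1789091, 2368764) ≈ 0.75528)
Pow(Add(Function('t')(-1687), P), Rational(1, 2)) = Pow(Add(Mul(Pow(2, Rational(1, 2)), Pow(-1687, Rational(1, 2))), Rational(1789091, 2368764)), Rational(1, 2)) = Pow(Add(Mul(Pow(2, Rational(1, 2)), Mul(I, Pow(1687, Rational(1, 2)))), Rational(1789091, 2368764)), Rational(1, 2)) = Pow(Add(Mul(I, Pow(3374, Rational(1, 2))), Rational(1789091, 2368764)), Rational(1, 2)) = Pow(Add(Rational(1789091, 2368764), Mul(I, Pow(3374, Rational(1, 2)))), Rational(1, 2))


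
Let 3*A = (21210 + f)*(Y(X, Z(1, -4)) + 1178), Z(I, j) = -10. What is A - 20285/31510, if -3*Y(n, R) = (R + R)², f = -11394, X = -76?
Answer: 64623519125/18906 ≈ 3.4181e+6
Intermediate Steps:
Y(n, R) = -4*R²/3 (Y(n, R) = -(R + R)²/3 = -4*R²/3)
A = 10254448/3 (A = ((21210 - 11394)*(-4/3*(-10)² + 1178))/3 = (9816*(-4/3*100 + 1178))/3 = (9816*(-400/3 + 1178))/3 = (9816*(3134/3))/3 = (⅓)*10254448 = 10254448/3 ≈ 3.4181e+6)
A - 20285/31510 = 10254448/3 - 20285/31510 = 10254448/3 - 20285*1/31510 = 10254448/3 - 4057/6302 = 64623519125/18906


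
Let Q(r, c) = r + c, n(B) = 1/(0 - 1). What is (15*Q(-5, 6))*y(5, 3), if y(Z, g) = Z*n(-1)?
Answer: -75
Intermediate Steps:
n(B) = -1 (n(B) = 1/(-1) = -1)
y(Z, g) = -Z (y(Z, g) = Z*(-1) = -Z)
Q(r, c) = c + r
(15*Q(-5, 6))*y(5, 3) = (15*(6 - 5))*(-1*5) = (15*1)*(-5) = 15*(-5) = -75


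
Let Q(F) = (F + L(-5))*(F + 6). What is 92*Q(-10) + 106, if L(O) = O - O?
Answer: 3786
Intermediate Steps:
L(O) = 0
Q(F) = F*(6 + F) (Q(F) = (F + 0)*(F + 6) = F*(6 + F))
92*Q(-10) + 106 = 92*(-10*(6 - 10)) + 106 = 92*(-10*(-4)) + 106 = 92*40 + 106 = 3680 + 106 = 3786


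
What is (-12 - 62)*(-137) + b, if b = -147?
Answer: 9991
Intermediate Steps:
(-12 - 62)*(-137) + b = (-12 - 62)*(-137) - 147 = -74*(-137) - 147 = 10138 - 147 = 9991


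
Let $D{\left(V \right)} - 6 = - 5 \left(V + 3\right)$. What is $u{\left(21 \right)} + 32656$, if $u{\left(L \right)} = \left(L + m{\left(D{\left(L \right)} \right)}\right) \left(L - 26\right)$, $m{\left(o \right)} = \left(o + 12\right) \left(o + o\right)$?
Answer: $-83729$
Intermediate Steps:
$D{\left(V \right)} = -9 - 5 V$ ($D{\left(V \right)} = 6 - 5 \left(V + 3\right) = 6 - 5 \left(3 + V\right) = 6 - \left(15 + 5 V\right) = -9 - 5 V$)
$m{\left(o \right)} = 2 o \left(12 + o\right)$ ($m{\left(o \right)} = \left(12 + o\right) 2 o = 2 o \left(12 + o\right)$)
$u{\left(L \right)} = \left(-26 + L\right) \left(L + 2 \left(-9 - 5 L\right) \left(3 - 5 L\right)\right)$ ($u{\left(L \right)} = \left(L + 2 \left(-9 - 5 L\right) \left(12 - \left(9 + 5 L\right)\right)\right) \left(L - 26\right) = \left(L + 2 \left(-9 - 5 L\right) \left(3 - 5 L\right)\right) \left(-26 + L\right) = \left(-26 + L\right) \left(L + 2 \left(-9 - 5 L\right) \left(3 - 5 L\right)\right)$)
$u{\left(21 \right)} + 32656 = \left(1404 - 34440 - 1239 \cdot 21^{2} + 50 \cdot 21^{3}\right) + 32656 = \left(1404 - 34440 - 546399 + 50 \cdot 9261\right) + 32656 = \left(1404 - 34440 - 546399 + 463050\right) + 32656 = -116385 + 32656 = -83729$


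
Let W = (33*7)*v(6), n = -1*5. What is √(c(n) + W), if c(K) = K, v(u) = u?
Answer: √1381 ≈ 37.162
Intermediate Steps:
n = -5
W = 1386 (W = (33*7)*6 = 231*6 = 1386)
√(c(n) + W) = √(-5 + 1386) = √1381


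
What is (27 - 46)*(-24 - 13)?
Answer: 703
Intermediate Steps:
(27 - 46)*(-24 - 13) = -19*(-37) = 703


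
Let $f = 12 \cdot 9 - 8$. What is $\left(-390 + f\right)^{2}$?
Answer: $84100$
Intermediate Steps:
$f = 100$ ($f = 108 - 8 = 100$)
$\left(-390 + f\right)^{2} = \left(-390 + 100\right)^{2} = \left(-290\right)^{2} = 84100$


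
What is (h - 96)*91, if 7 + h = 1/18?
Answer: -168623/18 ≈ -9367.9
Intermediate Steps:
h = -125/18 (h = -7 + 1/18 = -125/18 ≈ -6.9444)
(h - 96)*91 = (-125/18 - 96)*91 = -1853/18*91 = -168623/18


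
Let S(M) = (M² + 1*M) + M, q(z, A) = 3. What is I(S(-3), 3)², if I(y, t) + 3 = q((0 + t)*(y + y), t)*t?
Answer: 36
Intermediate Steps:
S(M) = M² + 2*M (S(M) = (M² + M) + M = (M + M²) + M = M² + 2*M)
I(y, t) = -3 + 3*t
I(S(-3), 3)² = (-3 + 3*3)² = (-3 + 9)² = 6² = 36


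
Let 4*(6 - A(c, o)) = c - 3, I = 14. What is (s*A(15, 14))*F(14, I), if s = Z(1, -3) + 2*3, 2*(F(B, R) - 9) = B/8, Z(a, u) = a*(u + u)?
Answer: 0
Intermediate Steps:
Z(a, u) = 2*a*u (Z(a, u) = a*(2*u) = 2*a*u)
A(c, o) = 27/4 - c/4 (A(c, o) = 6 - (c - 3)/4 = 6 - (-3 + c)/4 = 6 + (¾ - c/4) = 27/4 - c/4)
F(B, R) = 9 + B/16 (F(B, R) = 9 + (B/8)/2 = 9 + B/16)
s = 0 (s = 2*1*(-3) + 2*3 = -6 + 6 = 0)
(s*A(15, 14))*F(14, I) = (0*(27/4 - ¼*15))*(9 + (1/16)*14) = (0*(27/4 - 15/4))*(9 + 7/8) = (0*3)*(79/8) = 0*(79/8) = 0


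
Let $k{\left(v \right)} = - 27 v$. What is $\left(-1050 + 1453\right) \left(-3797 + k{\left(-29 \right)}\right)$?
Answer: $-1214642$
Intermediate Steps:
$\left(-1050 + 1453\right) \left(-3797 + k{\left(-29 \right)}\right) = \left(-1050 + 1453\right) \left(-3797 - -783\right) = 403 \left(-3797 + 783\right) = 403 \left(-3014\right) = -1214642$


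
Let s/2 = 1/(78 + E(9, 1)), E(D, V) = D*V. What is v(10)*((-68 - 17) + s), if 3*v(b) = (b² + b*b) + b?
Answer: -517510/87 ≈ -5948.4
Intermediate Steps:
v(b) = b/3 + 2*b²/3 (v(b) = ((b² + b*b) + b)/3 = ((b² + b²) + b)/3 = (2*b² + b)/3 = (b + 2*b²)/3 = b/3 + 2*b²/3)
s = 2/87 (s = 2/(78 + 9*1) = 2/(78 + 9) = 2/87 ≈ 0.022988)
v(10)*((-68 - 17) + s) = ((⅓)*10*(1 + 2*10))*((-68 - 17) + 2/87) = ((⅓)*10*(1 + 20))*(-85 + 2/87) = ((⅓)*10*21)*(-7393/87) = 70*(-7393/87) = -517510/87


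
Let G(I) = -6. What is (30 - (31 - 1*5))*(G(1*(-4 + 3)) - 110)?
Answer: -464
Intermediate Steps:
(30 - (31 - 1*5))*(G(1*(-4 + 3)) - 110) = (30 - (31 - 1*5))*(-6 - 110) = (30 - (31 - 5))*(-116) = (30 - 1*26)*(-116) = (30 - 26)*(-116) = 4*(-116) = -464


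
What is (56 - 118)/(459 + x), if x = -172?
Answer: -62/287 ≈ -0.21603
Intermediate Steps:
(56 - 118)/(459 + x) = (56 - 118)/(459 - 172) = -62/287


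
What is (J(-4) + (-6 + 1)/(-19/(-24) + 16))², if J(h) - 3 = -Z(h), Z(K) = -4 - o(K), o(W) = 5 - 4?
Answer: 9634816/162409 ≈ 59.324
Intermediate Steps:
o(W) = 1
Z(K) = -5 (Z(K) = -4 - 1*1 = -4 - 1 = -5)
J(h) = 8 (J(h) = 3 - 1*(-5) = 3 + 5 = 8)
(J(-4) + (-6 + 1)/(-19/(-24) + 16))² = (8 + (-6 + 1)/(-19/(-24) + 16))² = (8 - 5/(-19*(-1/24) + 16))² = (8 - 5/(19/24 + 16))² = (8 - 5/403/24)² = (8 - 5*24/403)² = (8 - 120/403)² = (3104/403)² = 9634816/162409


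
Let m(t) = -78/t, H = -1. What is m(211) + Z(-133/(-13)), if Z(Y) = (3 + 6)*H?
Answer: -1977/211 ≈ -9.3697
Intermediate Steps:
Z(Y) = -9 (Z(Y) = (3 + 6)*(-1) = 9*(-1) = -9)
m(211) + Z(-133/(-13)) = -78/211 - 9 = -1977/211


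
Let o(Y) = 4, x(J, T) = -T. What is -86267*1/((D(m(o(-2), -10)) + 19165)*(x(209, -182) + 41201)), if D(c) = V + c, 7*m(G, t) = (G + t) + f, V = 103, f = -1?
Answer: -86267/797326261 ≈ -0.00010820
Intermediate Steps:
m(G, t) = -1/7 + G/7 + t/7 (m(G, t) = ((G + t) - 1)/7 = (-1 + G + t)/7 = -1/7 + G/7 + t/7)
D(c) = 103 + c
-86267*1/((D(m(o(-2), -10)) + 19165)*(x(209, -182) + 41201)) = -86267*1/((-1*(-182) + 41201)*((103 + (-1/7 + (1/7)*4 + (1/7)*(-10))) + 19165)) = -86267*1/((182 + 41201)*((103 + (-1/7 + 4/7 - 10/7)) + 19165)) = -86267*1/(41383*((103 - 1) + 19165)) = -86267*1/(41383*(102 + 19165)) = -86267/(19267*41383) = -86267/797326261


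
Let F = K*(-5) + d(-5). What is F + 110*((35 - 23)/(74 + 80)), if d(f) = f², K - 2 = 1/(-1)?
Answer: 200/7 ≈ 28.571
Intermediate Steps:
K = 1 (K = 2 + 1/(-1) = 2 + 1*(-1) = 2 - 1 = 1)
F = 20 (F = 1*(-5) + (-5)² = -5 + 25 = 20)
F + 110*((35 - 23)/(74 + 80)) = 20 + 110*((35 - 23)/(74 + 80)) = 20 + 110*(12/154) = 20 + 110*(12*(1/154)) = 20 + 110*(6/77) = 20 + 60/7 = 200/7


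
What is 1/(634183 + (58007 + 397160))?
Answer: 1/1089350 ≈ 9.1798e-7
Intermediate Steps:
1/(634183 + (58007 + 397160)) = 1/(634183 + 455167) = 1/1089350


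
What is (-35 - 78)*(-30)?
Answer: 3390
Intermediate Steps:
(-35 - 78)*(-30) = -113*(-30) = 3390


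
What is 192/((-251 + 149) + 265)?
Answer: 192/163 ≈ 1.1779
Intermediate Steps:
192/((-251 + 149) + 265) = 192/(-102 + 265) = 192/163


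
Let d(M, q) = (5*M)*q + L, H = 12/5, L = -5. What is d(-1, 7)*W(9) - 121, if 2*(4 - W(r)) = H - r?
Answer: -413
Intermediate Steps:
H = 12/5 (H = 12*(1/5) = 12/5 ≈ 2.4000)
d(M, q) = -5 + 5*M*q (d(M, q) = (5*M)*q - 5 = 5*M*q - 5 = -5 + 5*M*q)
W(r) = 14/5 + r/2 (W(r) = 4 - (12/5 - r)/2 = 4 + (-6/5 + r/2) = 14/5 + r/2)
d(-1, 7)*W(9) - 121 = (-5 + 5*(-1)*7)*(14/5 + (1/2)*9) - 121 = (-5 - 35)*(14/5 + 9/2) - 121 = -40*73/10 - 121 = -292 - 121 = -413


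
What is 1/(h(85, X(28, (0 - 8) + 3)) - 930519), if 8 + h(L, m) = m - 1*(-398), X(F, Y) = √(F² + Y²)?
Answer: -930129/865139955832 - √809/865139955832 ≈ -1.0752e-6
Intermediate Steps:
h(L, m) = 390 + m (h(L, m) = -8 + (m - 1*(-398)) = -8 + (m + 398) = -8 + (398 + m) = 390 + m)
1/(h(85, X(28, (0 - 8) + 3)) - 930519) = 1/((390 + √(28² + ((0 - 8) + 3)²)) - 930519) = 1/((390 + √(784 + (-8 + 3)²)) - 930519) = 1/((390 + √(784 + (-5)²)) - 930519) = 1/((390 + √(784 + 25)) - 930519) = 1/((390 + √809) - 930519) = 1/(-930129 + √809)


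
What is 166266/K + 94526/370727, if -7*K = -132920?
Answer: 222019731797/24638516420 ≈ 9.0111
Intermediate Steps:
K = 132920/7 (K = -⅐*(-132920) = 132920/7 ≈ 18989.)
166266/K + 94526/370727 = 166266/(132920/7) + 94526/370727 = 166266*(7/132920) + 94526*(1/370727) = 581931/66460 + 94526/370727 = 222019731797/24638516420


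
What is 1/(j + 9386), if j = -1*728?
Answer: 1/8658 ≈ 0.00011550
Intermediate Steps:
j = -728
1/(j + 9386) = 1/(-728 + 9386) = 1/8658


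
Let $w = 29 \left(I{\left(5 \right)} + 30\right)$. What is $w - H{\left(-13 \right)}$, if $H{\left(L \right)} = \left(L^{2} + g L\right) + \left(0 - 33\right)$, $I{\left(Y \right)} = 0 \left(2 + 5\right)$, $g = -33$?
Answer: $305$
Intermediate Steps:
$I{\left(Y \right)} = 0$ ($I{\left(Y \right)} = 0 \cdot 7 = 0$)
$H{\left(L \right)} = -33 + L^{2} - 33 L$ ($H{\left(L \right)} = \left(L^{2} - 33 L\right) + \left(0 - 33\right) = \left(L^{2} - 33 L\right) - 33 = -33 + L^{2} - 33 L$)
$w = 870$ ($w = 29 \left(0 + 30\right) = 29 \cdot 30 = 870$)
$w - H{\left(-13 \right)} = 870 - \left(-33 + \left(-13\right)^{2} - -429\right) = 870 - \left(-33 + 169 + 429\right) = 870 - 565 = 305$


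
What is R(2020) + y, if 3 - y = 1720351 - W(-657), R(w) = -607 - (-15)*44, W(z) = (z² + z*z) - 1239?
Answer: -858236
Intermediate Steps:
W(z) = -1239 + 2*z² (W(z) = (z² + z²) - 1239 = 2*z² - 1239 = -1239 + 2*z²)
R(w) = 53 (R(w) = -607 - 1*(-660) = -607 + 660 = 53)
y = -858289 (y = 3 - (1720351 - (-1239 + 2*(-657)²)) = 3 - (1720351 - (-1239 + 2*431649)) = 3 - (1720351 - (-1239 + 863298)) = 3 - (1720351 - 1*862059) = 3 - (1720351 - 862059) = 3 - 1*858292 = 3 - 858292 = -858289)
R(2020) + y = 53 - 858289 = -858236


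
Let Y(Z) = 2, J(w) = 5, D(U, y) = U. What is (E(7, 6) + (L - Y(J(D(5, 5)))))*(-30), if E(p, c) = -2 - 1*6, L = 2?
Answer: 240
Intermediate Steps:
E(p, c) = -8 (E(p, c) = -2 - 6 = -8)
(E(7, 6) + (L - Y(J(D(5, 5)))))*(-30) = (-8 + (2 - 1*2))*(-30) = (-8 + (2 - 2))*(-30) = (-8 + 0)*(-30) = -8*(-30) = 240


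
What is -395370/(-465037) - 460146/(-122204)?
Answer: 5702189367/1235421338 ≈ 4.6156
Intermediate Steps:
-395370/(-465037) - 460146/(-122204) = -395370*(-1/465037) - 460146*(-1/122204) = 17190/20219 + 230073/61102 = 5702189367/1235421338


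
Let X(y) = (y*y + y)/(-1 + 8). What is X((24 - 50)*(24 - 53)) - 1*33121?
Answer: 337423/7 ≈ 48203.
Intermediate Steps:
X(y) = y/7 + y²/7 (X(y) = (y² + y)/7 = (y + y²)/7 = y/7 + y²/7)
X((24 - 50)*(24 - 53)) - 1*33121 = ((24 - 50)*(24 - 53))*(1 + (24 - 50)*(24 - 53))/7 - 1*33121 = (-26*(-29))*(1 - 26*(-29))/7 - 33121 = (⅐)*754*(1 + 754) - 33121 = (⅐)*754*755 - 33121 = 569270/7 - 33121 = 337423/7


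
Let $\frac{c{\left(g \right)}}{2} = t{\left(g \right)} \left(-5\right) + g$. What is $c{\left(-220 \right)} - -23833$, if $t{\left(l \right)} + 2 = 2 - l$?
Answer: $21193$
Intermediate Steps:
$t{\left(l \right)} = - l$ ($t{\left(l \right)} = -2 - \left(-2 + l\right) = - l$)
$c{\left(g \right)} = 12 g$ ($c{\left(g \right)} = 2 \left(- g \left(-5\right) + g\right) = 2 \left(5 g + g\right) = 2 \cdot 6 g = 12 g$)
$c{\left(-220 \right)} - -23833 = 12 \left(-220\right) - -23833 = -2640 + 23833 = 21193$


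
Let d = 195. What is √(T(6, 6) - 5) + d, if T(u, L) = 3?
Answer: 195 + I*√2 ≈ 195.0 + 1.4142*I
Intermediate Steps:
√(T(6, 6) - 5) + d = √(3 - 5) + 195 = √(-2) + 195 = I*√2 + 195 = 195 + I*√2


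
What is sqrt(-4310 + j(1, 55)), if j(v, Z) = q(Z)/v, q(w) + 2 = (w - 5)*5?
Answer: I*sqrt(4062) ≈ 63.734*I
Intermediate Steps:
q(w) = -27 + 5*w (q(w) = -2 + (w - 5)*5 = -2 + (-5 + w)*5 = -2 + (-25 + 5*w) = -27 + 5*w)
j(v, Z) = (-27 + 5*Z)/v
sqrt(-4310 + j(1, 55)) = sqrt(-4310 + (-27 + 5*55)/1) = sqrt(-4310 + 1*(-27 + 275)) = sqrt(-4310 + 1*248) = sqrt(-4310 + 248) = sqrt(-4062) = I*sqrt(4062)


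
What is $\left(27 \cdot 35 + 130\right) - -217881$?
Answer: $218956$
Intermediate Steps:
$\left(27 \cdot 35 + 130\right) - -217881 = \left(945 + 130\right) + 217881 = 1075 + 217881 = 218956$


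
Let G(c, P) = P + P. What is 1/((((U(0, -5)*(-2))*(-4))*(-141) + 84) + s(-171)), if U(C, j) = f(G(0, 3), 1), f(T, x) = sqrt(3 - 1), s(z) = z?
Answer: 29/845733 - 376*sqrt(2)/845733 ≈ -0.00059445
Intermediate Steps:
G(c, P) = 2*P
f(T, x) = sqrt(2)
U(C, j) = sqrt(2)
1/((((U(0, -5)*(-2))*(-4))*(-141) + 84) + s(-171)) = 1/((((sqrt(2)*(-2))*(-4))*(-141) + 84) - 171) = 1/(((-2*sqrt(2)*(-4))*(-141) + 84) - 171) = 1/(((8*sqrt(2))*(-141) + 84) - 171) = 1/((-1128*sqrt(2) + 84) - 171) = 1/((84 - 1128*sqrt(2)) - 171) = 1/(-87 - 1128*sqrt(2))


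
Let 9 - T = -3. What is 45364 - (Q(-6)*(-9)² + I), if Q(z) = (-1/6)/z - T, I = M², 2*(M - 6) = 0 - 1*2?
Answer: 185235/4 ≈ 46309.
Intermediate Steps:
T = 12 (T = 9 - 1*(-3) = 9 + 3 = 12)
M = 5 (M = 6 + (0 - 1*2)/2 = 6 + (0 - 2)/2 = 6 + (½)*(-2) = 6 - 1 = 5)
I = 25 (I = 5² = 25)
Q(z) = -12 - 1/(6*z) (Q(z) = (-1/6)/z - 1*12 = (-1*⅙)/z - 12 = -1/(6*z) - 12 = -12 - 1/(6*z))
45364 - (Q(-6)*(-9)² + I) = 45364 - ((-12 - ⅙/(-6))*(-9)² + 25) = 45364 - ((-12 - ⅙*(-⅙))*81 + 25) = 45364 - ((-12 + 1/36)*81 + 25) = 45364 - (-431/36*81 + 25) = 45364 - (-3879/4 + 25) = 45364 - 1*(-3779/4) = 45364 + 3779/4 = 185235/4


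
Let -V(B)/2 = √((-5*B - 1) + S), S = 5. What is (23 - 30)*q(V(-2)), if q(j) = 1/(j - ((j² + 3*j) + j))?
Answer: 7/47 + 3*√14/188 ≈ 0.20864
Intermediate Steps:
V(B) = -2*√(4 - 5*B) (V(B) = -2*√((-5*B - 1) + 5) = -2*√((-1 - 5*B) + 5) = -2*√(4 - 5*B))
q(j) = 1/(-j² - 3*j) (q(j) = 1/(j - (j² + 4*j)) = 1/(j + (-j² - 4*j)) = 1/(-j² - 3*j))
(23 - 30)*q(V(-2)) = (23 - 30)*(-1/(((-2*√(4 - 5*(-2))))*(3 - 2*√(4 - 5*(-2))))) = -(-7)/(((-2*√(4 + 10)))*(3 - 2*√(4 + 10))) = -(-7)/(((-2*√14))*(3 - 2*√14)) = -(-7)*(-√14/28)/(3 - 2*√14) = -√14/(4*(3 - 2*√14))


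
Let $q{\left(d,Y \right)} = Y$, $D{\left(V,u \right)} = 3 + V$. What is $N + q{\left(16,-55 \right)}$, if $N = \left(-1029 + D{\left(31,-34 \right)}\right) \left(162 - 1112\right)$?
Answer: $945195$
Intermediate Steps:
$N = 945250$ ($N = \left(-1029 + \left(3 + 31\right)\right) \left(162 - 1112\right) = \left(-1029 + 34\right) \left(-950\right) = \left(-995\right) \left(-950\right) = 945250$)
$N + q{\left(16,-55 \right)} = 945250 - 55 = 945195$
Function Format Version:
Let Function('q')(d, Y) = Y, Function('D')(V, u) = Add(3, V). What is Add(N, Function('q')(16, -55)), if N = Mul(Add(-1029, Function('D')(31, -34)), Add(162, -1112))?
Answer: 945195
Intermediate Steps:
N = 945250 (N = Mul(Add(-1029, Add(3, 31)), Add(162, -1112)) = Mul(Add(-1029, 34), -950) = Mul(-995, -950) = 945250)
Add(N, Function('q')(16, -55)) = Add(945250, -55) = 945195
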